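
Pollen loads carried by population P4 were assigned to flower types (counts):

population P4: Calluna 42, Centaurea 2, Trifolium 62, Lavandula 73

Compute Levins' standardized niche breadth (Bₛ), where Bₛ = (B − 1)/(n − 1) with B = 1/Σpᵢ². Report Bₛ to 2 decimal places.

0.64

Proportions for population P4 (n=179): 42/179=0.2346, 2/179=0.0112, 62/179=0.3464, 73/179=0.4078
Σpᵢ² = 0.2346² + 0.0112² + 0.3464² + 0.4078² = 0.055037 + 0.000125 + 0.119993 + 0.166301 = 0.341456
B = 1 / 0.341456 = 2.9286
Bₛ = (B − 1)/(n − 1) = (2.9286 − 1)/(4 − 1) = 1.9286/3 = 0.6429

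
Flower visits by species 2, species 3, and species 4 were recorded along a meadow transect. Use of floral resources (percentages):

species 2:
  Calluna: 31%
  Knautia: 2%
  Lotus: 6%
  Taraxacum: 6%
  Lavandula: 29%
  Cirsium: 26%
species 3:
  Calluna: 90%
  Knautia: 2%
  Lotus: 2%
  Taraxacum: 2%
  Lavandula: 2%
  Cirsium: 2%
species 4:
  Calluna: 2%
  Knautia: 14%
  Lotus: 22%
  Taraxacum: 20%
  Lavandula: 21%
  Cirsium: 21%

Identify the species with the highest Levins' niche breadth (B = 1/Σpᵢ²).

species 4

Convert percentages to proportions (divide by 100).
Σp_2ᵢ² = 0.31² + 0.02² + 0.06² + 0.06² + 0.29² + 0.26² = 0.0961 + 0.0004 + 0.0036 + 0.0036 + 0.0841 + 0.0676 = 0.2554
B_2 = 1 / 0.2554 = 3.9154
Σp_3ᵢ² = 0.90² + 0.02² + 0.02² + 0.02² + 0.02² + 0.02² = 0.8100 + 0.0004 + 0.0004 + 0.0004 + 0.0004 + 0.0004 = 0.8120
B_3 = 1 / 0.8120 = 1.2315
Σp_4ᵢ² = 0.02² + 0.14² + 0.22² + 0.20² + 0.21² + 0.21² = 0.0004 + 0.0196 + 0.0484 + 0.0400 + 0.0441 + 0.0441 = 0.1966
B_4 = 1 / 0.1966 = 5.0865
Highest B → broadest niche (most generalist): species 4 (B = 5.09).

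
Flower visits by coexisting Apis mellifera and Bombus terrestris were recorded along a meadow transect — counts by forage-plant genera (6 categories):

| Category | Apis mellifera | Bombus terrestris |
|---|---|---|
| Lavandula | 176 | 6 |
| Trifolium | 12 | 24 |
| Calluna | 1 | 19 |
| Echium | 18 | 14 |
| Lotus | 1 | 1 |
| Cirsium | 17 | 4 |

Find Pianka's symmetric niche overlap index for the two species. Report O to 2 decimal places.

Proportions for Apis mellifera (n=225): 176/225=0.7822, 12/225=0.0533, 1/225=0.0044, 18/225=0.0800, 1/225=0.0044, 17/225=0.0756
Proportions for Bombus terrestris (n=68): 6/68=0.0882, 24/68=0.3529, 19/68=0.2794, 14/68=0.2059, 1/68=0.0147, 4/68=0.0588
Σ p₁ᵢp₂ᵢ = 0.068990 + 0.018810 + 0.001229 + 0.016472 + 0.000065 + 0.004445 = 0.110011
Σp_1ᵢ² = 0.7822² + 0.0533² + 0.0044² + 0.0800² + 0.0044² + 0.0756² = 0.611837 + 0.002841 + 0.000019 + 0.006400 + 0.000019 + 0.005715 = 0.626831
Σp_2ᵢ² = 0.0882² + 0.3529² + 0.2794² + 0.2059² + 0.0147² + 0.0588² = 0.007779 + 0.124538 + 0.078064 + 0.042395 + 0.000216 + 0.003457 = 0.256449
O = 0.110011 / √(0.626831 × 0.256449) = 0.110011 / 0.4009366 = 0.2744

0.27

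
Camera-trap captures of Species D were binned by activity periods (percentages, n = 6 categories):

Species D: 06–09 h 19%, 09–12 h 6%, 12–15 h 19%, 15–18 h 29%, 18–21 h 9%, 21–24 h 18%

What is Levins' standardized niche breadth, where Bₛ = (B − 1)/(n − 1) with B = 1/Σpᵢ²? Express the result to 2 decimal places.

0.80

Convert percentages to proportions (divide by 100).
Σpᵢ² = 0.19² + 0.06² + 0.19² + 0.29² + 0.09² + 0.18² = 0.0361 + 0.0036 + 0.0361 + 0.0841 + 0.0081 + 0.0324 = 0.2004
B = 1 / 0.2004 = 4.9900
Bₛ = (B − 1)/(n − 1) = (4.9900 − 1)/(6 − 1) = 3.9900/5 = 0.7980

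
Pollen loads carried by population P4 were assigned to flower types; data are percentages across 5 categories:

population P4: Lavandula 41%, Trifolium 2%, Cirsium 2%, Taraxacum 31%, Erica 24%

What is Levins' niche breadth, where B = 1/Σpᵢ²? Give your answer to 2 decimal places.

Convert percentages to proportions (divide by 100).
Σpᵢ² = 0.41² + 0.02² + 0.02² + 0.31² + 0.24² = 0.1681 + 0.0004 + 0.0004 + 0.0961 + 0.0576 = 0.3226
B = 1 / 0.3226 = 3.0998

3.10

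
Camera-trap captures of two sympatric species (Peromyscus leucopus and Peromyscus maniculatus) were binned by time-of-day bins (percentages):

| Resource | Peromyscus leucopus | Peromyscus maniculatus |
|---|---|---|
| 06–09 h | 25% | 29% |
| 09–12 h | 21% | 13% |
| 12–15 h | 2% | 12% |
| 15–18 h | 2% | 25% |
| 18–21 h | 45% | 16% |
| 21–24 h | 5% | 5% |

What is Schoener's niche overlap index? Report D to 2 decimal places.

0.63

Convert percentages to proportions (divide by 100).
Σ|p₁ᵢ − p₂ᵢ| = 0.04 + 0.08 + 0.10 + 0.23 + 0.29 + 0.00 = 0.74
D = 1 − ½ × 0.74 = 1 − 0.370 = 0.6300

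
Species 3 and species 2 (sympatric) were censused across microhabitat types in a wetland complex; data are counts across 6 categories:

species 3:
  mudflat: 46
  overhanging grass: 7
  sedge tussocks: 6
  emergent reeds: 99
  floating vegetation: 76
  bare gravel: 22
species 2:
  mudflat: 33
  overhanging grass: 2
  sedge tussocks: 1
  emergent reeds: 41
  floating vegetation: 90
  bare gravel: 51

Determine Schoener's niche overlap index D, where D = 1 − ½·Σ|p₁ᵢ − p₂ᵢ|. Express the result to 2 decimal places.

0.74

Proportions for species 3 (n=256): 46/256=0.1797, 7/256=0.0273, 6/256=0.0234, 99/256=0.3867, 76/256=0.2969, 22/256=0.0859
Proportions for species 2 (n=218): 33/218=0.1514, 2/218=0.0092, 1/218=0.0046, 41/218=0.1881, 90/218=0.4128, 51/218=0.2339
Σ|p₁ᵢ − p₂ᵢ| = 0.0283 + 0.0181 + 0.0188 + 0.1986 + 0.1159 + 0.1480 = 0.5277
D = 1 − ½ × 0.5277 = 1 − 0.26385 = 0.73615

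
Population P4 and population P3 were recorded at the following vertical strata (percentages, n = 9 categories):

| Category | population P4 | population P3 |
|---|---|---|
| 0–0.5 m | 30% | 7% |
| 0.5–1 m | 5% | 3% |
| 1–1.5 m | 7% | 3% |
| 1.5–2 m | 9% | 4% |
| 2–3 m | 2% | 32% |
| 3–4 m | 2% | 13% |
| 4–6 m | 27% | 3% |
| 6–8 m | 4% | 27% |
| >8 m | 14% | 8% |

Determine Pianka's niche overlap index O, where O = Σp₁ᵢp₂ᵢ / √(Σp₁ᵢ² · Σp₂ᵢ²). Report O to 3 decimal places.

0.330

Convert percentages to proportions (divide by 100).
Σ p₁ᵢp₂ᵢ = 0.0210 + 0.0015 + 0.0021 + 0.0036 + 0.0064 + 0.0026 + 0.0081 + 0.0108 + 0.0112 = 0.0673
Σp_1ᵢ² = 0.30² + 0.05² + 0.07² + 0.09² + 0.02² + 0.02² + 0.27² + 0.04² + 0.14² = 0.0900 + 0.0025 + 0.0049 + 0.0081 + 0.0004 + 0.0004 + 0.0729 + 0.0016 + 0.0196 = 0.2004
Σp_2ᵢ² = 0.07² + 0.03² + 0.03² + 0.04² + 0.32² + 0.13² + 0.03² + 0.27² + 0.08² = 0.0049 + 0.0009 + 0.0009 + 0.0016 + 0.1024 + 0.0169 + 0.0009 + 0.0729 + 0.0064 = 0.2078
O = 0.0673 / √(0.2004 × 0.2078) = 0.0673 / 0.204066 = 0.32980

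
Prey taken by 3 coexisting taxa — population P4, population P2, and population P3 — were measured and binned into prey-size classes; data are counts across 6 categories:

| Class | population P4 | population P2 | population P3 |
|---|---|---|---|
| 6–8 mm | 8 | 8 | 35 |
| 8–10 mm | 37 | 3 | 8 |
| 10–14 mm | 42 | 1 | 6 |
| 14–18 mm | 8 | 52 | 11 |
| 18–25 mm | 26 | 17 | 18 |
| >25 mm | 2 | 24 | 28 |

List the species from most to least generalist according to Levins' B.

population P3 > population P4 > population P2

Proportions for population P4 (n=123): 8/123=0.0650, 37/123=0.3008, 42/123=0.3415, 8/123=0.0650, 26/123=0.2114, 2/123=0.0163
Proportions for population P2 (n=105): 8/105=0.0762, 3/105=0.0286, 1/105=0.0095, 52/105=0.4952, 17/105=0.1619, 24/105=0.2286
Proportions for population P3 (n=106): 35/106=0.3302, 8/106=0.0755, 6/106=0.0566, 11/106=0.1038, 18/106=0.1698, 28/106=0.2642
Σp_P4ᵢ² = 0.0650² + 0.3008² + 0.3415² + 0.0650² + 0.2114² + 0.0163² = 0.004225 + 0.090481 + 0.116622 + 0.004225 + 0.044690 + 0.000266 = 0.260509
B_P4 = 1 / 0.260509 = 3.8386
Σp_P2ᵢ² = 0.0762² + 0.0286² + 0.0095² + 0.4952² + 0.1619² + 0.2286² = 0.005806 + 0.000818 + 0.000090 + 0.245223 + 0.026212 + 0.052258 = 0.330407
B_P2 = 1 / 0.330407 = 3.0266
Σp_P3ᵢ² = 0.3302² + 0.0755² + 0.0566² + 0.1038² + 0.1698² + 0.2642² = 0.109032 + 0.005700 + 0.003204 + 0.010774 + 0.028832 + 0.069802 = 0.227344
B_P3 = 1 / 0.227344 = 4.3986
Ranking by B (broadest → narrowest): population P3 (4.40) > population P4 (3.84) > population P2 (3.03)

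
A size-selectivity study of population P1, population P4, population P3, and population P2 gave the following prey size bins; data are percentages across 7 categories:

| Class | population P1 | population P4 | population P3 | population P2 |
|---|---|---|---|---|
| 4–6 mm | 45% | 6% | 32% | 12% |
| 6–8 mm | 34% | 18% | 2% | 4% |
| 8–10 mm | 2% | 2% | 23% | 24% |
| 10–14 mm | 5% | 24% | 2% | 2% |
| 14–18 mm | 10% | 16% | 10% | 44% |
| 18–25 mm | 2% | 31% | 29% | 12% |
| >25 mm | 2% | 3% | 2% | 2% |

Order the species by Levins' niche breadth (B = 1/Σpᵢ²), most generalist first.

Convert percentages to proportions (divide by 100).
Σp_P1ᵢ² = 0.45² + 0.34² + 0.02² + 0.05² + 0.10² + 0.02² + 0.02² = 0.2025 + 0.1156 + 0.0004 + 0.0025 + 0.0100 + 0.0004 + 0.0004 = 0.3318
B_P1 = 1 / 0.3318 = 3.0139
Σp_P4ᵢ² = 0.06² + 0.18² + 0.02² + 0.24² + 0.16² + 0.31² + 0.03² = 0.0036 + 0.0324 + 0.0004 + 0.0576 + 0.0256 + 0.0961 + 0.0009 = 0.2166
B_P4 = 1 / 0.2166 = 4.6168
Σp_P3ᵢ² = 0.32² + 0.02² + 0.23² + 0.02² + 0.10² + 0.29² + 0.02² = 0.1024 + 0.0004 + 0.0529 + 0.0004 + 0.0100 + 0.0841 + 0.0004 = 0.2506
B_P3 = 1 / 0.2506 = 3.9904
Σp_P2ᵢ² = 0.12² + 0.04² + 0.24² + 0.02² + 0.44² + 0.12² + 0.02² = 0.0144 + 0.0016 + 0.0576 + 0.0004 + 0.1936 + 0.0144 + 0.0004 = 0.2824
B_P2 = 1 / 0.2824 = 3.5411
Ranking by B (broadest → narrowest): population P4 (4.62) > population P3 (3.99) > population P2 (3.54) > population P1 (3.01)

population P4 > population P3 > population P2 > population P1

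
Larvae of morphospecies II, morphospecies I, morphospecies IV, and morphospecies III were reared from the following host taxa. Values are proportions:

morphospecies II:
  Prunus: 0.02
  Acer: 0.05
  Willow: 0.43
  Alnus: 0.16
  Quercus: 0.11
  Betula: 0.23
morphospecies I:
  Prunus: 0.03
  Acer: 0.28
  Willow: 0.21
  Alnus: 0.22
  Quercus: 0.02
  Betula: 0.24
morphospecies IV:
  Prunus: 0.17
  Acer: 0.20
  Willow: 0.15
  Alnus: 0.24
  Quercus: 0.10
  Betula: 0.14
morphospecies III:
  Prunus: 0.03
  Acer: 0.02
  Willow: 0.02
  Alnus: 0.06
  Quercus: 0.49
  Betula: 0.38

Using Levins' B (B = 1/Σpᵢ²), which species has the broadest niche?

Σp_IIᵢ² = 0.02² + 0.05² + 0.43² + 0.16² + 0.11² + 0.23² = 0.0004 + 0.0025 + 0.1849 + 0.0256 + 0.0121 + 0.0529 = 0.2784
B_II = 1 / 0.2784 = 3.5920
Σp_Iᵢ² = 0.03² + 0.28² + 0.21² + 0.22² + 0.02² + 0.24² = 0.0009 + 0.0784 + 0.0441 + 0.0484 + 0.0004 + 0.0576 = 0.2298
B_I = 1 / 0.2298 = 4.3516
Σp_IVᵢ² = 0.17² + 0.20² + 0.15² + 0.24² + 0.10² + 0.14² = 0.0289 + 0.0400 + 0.0225 + 0.0576 + 0.0100 + 0.0196 = 0.1786
B_IV = 1 / 0.1786 = 5.5991
Σp_IIIᵢ² = 0.03² + 0.02² + 0.02² + 0.06² + 0.49² + 0.38² = 0.0009 + 0.0004 + 0.0004 + 0.0036 + 0.2401 + 0.1444 = 0.3898
B_III = 1 / 0.3898 = 2.5654
Highest B → broadest niche (most generalist): morphospecies IV (B = 5.60).

morphospecies IV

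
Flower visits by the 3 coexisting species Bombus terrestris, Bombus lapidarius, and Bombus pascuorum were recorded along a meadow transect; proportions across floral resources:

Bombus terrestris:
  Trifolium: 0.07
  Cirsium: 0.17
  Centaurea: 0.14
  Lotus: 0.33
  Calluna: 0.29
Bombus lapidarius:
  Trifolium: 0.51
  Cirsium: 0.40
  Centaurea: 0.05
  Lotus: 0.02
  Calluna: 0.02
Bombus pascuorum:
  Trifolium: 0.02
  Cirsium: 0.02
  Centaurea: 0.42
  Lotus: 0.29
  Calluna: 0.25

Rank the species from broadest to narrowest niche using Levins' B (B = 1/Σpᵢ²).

Σp_terrᵢ² = 0.07² + 0.17² + 0.14² + 0.33² + 0.29² = 0.0049 + 0.0289 + 0.0196 + 0.1089 + 0.0841 = 0.2464
B_terr = 1 / 0.2464 = 4.0584
Σp_lapiᵢ² = 0.51² + 0.40² + 0.05² + 0.02² + 0.02² = 0.2601 + 0.1600 + 0.0025 + 0.0004 + 0.0004 = 0.4234
B_lapi = 1 / 0.4234 = 2.3618
Σp_pascᵢ² = 0.02² + 0.02² + 0.42² + 0.29² + 0.25² = 0.0004 + 0.0004 + 0.1764 + 0.0841 + 0.0625 = 0.3238
B_pasc = 1 / 0.3238 = 3.0883
Ranking by B (broadest → narrowest): Bombus terrestris (4.06) > Bombus pascuorum (3.09) > Bombus lapidarius (2.36)

Bombus terrestris > Bombus pascuorum > Bombus lapidarius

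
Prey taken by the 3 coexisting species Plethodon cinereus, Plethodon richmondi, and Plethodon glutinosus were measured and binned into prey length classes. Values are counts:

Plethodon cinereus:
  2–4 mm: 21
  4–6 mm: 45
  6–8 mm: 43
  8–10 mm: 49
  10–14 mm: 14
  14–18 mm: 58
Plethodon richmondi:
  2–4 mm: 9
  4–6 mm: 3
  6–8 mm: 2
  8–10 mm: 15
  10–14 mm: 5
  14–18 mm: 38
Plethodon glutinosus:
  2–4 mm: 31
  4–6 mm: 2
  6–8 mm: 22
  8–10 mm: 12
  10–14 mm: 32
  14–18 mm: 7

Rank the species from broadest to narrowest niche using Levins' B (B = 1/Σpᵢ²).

Plethodon cinereus > Plethodon glutinosus > Plethodon richmondi

Proportions for Plethodon cinereus (n=230): 21/230=0.0913, 45/230=0.1957, 43/230=0.1870, 49/230=0.2130, 14/230=0.0609, 58/230=0.2522
Proportions for Plethodon richmondi (n=72): 9/72=0.1250, 3/72=0.0417, 2/72=0.0278, 15/72=0.2083, 5/72=0.0694, 38/72=0.5278
Proportions for Plethodon glutinosus (n=106): 31/106=0.2925, 2/106=0.0189, 22/106=0.2075, 12/106=0.1132, 32/106=0.3019, 7/106=0.0660
Σp_cineᵢ² = 0.0913² + 0.1957² + 0.1870² + 0.2130² + 0.0609² + 0.2522² = 0.008336 + 0.038298 + 0.034969 + 0.045369 + 0.003709 + 0.063605 = 0.194286
B_cine = 1 / 0.194286 = 5.1471
Σp_richᵢ² = 0.1250² + 0.0417² + 0.0278² + 0.2083² + 0.0694² + 0.5278² = 0.015625 + 0.001739 + 0.000773 + 0.043389 + 0.004816 + 0.278573 = 0.344915
B_rich = 1 / 0.344915 = 2.8993
Σp_glutᵢ² = 0.2925² + 0.0189² + 0.2075² + 0.1132² + 0.3019² + 0.0660² = 0.085556 + 0.000357 + 0.043056 + 0.012814 + 0.091144 + 0.004356 = 0.237283
B_glut = 1 / 0.237283 = 4.2144
Ranking by B (broadest → narrowest): Plethodon cinereus (5.15) > Plethodon glutinosus (4.21) > Plethodon richmondi (2.90)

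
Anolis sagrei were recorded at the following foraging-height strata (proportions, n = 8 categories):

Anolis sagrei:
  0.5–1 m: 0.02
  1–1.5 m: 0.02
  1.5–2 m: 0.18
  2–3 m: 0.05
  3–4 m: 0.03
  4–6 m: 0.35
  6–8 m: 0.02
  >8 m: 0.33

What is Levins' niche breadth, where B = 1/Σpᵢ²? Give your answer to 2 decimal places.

Σpᵢ² = 0.02² + 0.02² + 0.18² + 0.05² + 0.03² + 0.35² + 0.02² + 0.33² = 0.0004 + 0.0004 + 0.0324 + 0.0025 + 0.0009 + 0.1225 + 0.0004 + 0.1089 = 0.2684
B = 1 / 0.2684 = 3.7258

3.73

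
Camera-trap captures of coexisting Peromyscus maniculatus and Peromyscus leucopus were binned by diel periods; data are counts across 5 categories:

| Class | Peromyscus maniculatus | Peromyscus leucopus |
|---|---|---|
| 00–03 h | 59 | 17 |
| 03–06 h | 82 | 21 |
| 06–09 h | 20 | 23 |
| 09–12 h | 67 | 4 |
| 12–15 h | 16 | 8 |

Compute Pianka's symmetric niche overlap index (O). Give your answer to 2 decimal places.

0.79

Proportions for Peromyscus maniculatus (n=244): 59/244=0.2418, 82/244=0.3361, 20/244=0.0820, 67/244=0.2746, 16/244=0.0656
Proportions for Peromyscus leucopus (n=73): 17/73=0.2329, 21/73=0.2877, 23/73=0.3151, 4/73=0.0548, 8/73=0.1096
Σ p₁ᵢp₂ᵢ = 0.056315 + 0.096696 + 0.025838 + 0.015048 + 0.007190 = 0.201087
Σp_1ᵢ² = 0.2418² + 0.3361² + 0.0820² + 0.2746² + 0.0656² = 0.058467 + 0.112963 + 0.006724 + 0.075405 + 0.004303 = 0.257862
Σp_2ᵢ² = 0.2329² + 0.2877² + 0.3151² + 0.0548² + 0.1096² = 0.054242 + 0.082771 + 0.099288 + 0.003003 + 0.012012 = 0.251316
O = 0.201087 / √(0.257862 × 0.251316) = 0.201087 / 0.2545680 = 0.7899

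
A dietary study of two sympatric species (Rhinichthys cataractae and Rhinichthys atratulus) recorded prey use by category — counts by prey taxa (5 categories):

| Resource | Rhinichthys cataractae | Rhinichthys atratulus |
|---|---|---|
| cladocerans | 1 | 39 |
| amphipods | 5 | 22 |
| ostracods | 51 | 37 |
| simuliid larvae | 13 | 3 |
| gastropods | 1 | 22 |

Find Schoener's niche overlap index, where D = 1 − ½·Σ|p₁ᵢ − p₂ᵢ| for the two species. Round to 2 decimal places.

0.42

Proportions for Rhinichthys cataractae (n=71): 1/71=0.0141, 5/71=0.0704, 51/71=0.7183, 13/71=0.1831, 1/71=0.0141
Proportions for Rhinichthys atratulus (n=123): 39/123=0.3171, 22/123=0.1789, 37/123=0.3008, 3/123=0.0244, 22/123=0.1789
Σ|p₁ᵢ − p₂ᵢ| = 0.3030 + 0.1085 + 0.4175 + 0.1587 + 0.1648 = 1.1525
D = 1 − ½ × 1.1525 = 1 − 0.57625 = 0.42375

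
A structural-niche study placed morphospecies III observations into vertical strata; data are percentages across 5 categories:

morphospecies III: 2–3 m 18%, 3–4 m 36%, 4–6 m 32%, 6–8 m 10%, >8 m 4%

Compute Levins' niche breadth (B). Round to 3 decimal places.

Convert percentages to proportions (divide by 100).
Σpᵢ² = 0.18² + 0.36² + 0.32² + 0.10² + 0.04² = 0.0324 + 0.1296 + 0.1024 + 0.0100 + 0.0016 = 0.2760
B = 1 / 0.2760 = 3.62319

3.623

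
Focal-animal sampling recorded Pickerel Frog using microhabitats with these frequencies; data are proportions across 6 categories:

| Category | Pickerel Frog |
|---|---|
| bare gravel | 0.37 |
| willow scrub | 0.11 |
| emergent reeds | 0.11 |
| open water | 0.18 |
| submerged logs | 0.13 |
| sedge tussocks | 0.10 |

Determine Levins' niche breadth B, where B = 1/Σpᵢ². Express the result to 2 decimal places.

Σpᵢ² = 0.37² + 0.11² + 0.11² + 0.18² + 0.13² + 0.10² = 0.1369 + 0.0121 + 0.0121 + 0.0324 + 0.0169 + 0.0100 = 0.2204
B = 1 / 0.2204 = 4.5372

4.54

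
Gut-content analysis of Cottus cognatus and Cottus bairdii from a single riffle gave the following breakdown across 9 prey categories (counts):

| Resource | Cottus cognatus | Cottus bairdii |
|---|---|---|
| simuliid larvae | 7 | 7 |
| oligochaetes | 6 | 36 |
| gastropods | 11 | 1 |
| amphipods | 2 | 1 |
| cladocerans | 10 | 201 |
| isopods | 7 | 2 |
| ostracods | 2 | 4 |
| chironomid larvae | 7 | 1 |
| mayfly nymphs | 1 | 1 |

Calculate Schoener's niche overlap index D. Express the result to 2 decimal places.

Proportions for Cottus cognatus (n=53): 7/53=0.1321, 6/53=0.1132, 11/53=0.2075, 2/53=0.0377, 10/53=0.1887, 7/53=0.1321, 2/53=0.0377, 7/53=0.1321, 1/53=0.0189
Proportions for Cottus bairdii (n=254): 7/254=0.0276, 36/254=0.1417, 1/254=0.0039, 1/254=0.0039, 201/254=0.7913, 2/254=0.0079, 4/254=0.0157, 1/254=0.0039, 1/254=0.0039
Σ|p₁ᵢ − p₂ᵢ| = 0.1045 + 0.0285 + 0.2036 + 0.0338 + 0.6026 + 0.1242 + 0.0220 + 0.1282 + 0.0150 = 1.2624
D = 1 − ½ × 1.2624 = 1 − 0.63120 = 0.36880

0.37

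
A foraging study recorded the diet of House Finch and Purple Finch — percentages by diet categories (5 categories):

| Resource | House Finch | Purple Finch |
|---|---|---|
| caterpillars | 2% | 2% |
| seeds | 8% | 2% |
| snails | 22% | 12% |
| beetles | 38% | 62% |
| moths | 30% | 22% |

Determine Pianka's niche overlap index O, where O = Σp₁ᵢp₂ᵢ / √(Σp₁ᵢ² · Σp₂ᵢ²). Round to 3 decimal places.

0.916

Convert percentages to proportions (divide by 100).
Σ p₁ᵢp₂ᵢ = 0.0004 + 0.0016 + 0.0264 + 0.2356 + 0.0660 = 0.3300
Σp_1ᵢ² = 0.02² + 0.08² + 0.22² + 0.38² + 0.30² = 0.0004 + 0.0064 + 0.0484 + 0.1444 + 0.0900 = 0.2896
Σp_2ᵢ² = 0.02² + 0.02² + 0.12² + 0.62² + 0.22² = 0.0004 + 0.0004 + 0.0144 + 0.3844 + 0.0484 = 0.4480
O = 0.3300 / √(0.2896 × 0.4480) = 0.3300 / 0.360196 = 0.91617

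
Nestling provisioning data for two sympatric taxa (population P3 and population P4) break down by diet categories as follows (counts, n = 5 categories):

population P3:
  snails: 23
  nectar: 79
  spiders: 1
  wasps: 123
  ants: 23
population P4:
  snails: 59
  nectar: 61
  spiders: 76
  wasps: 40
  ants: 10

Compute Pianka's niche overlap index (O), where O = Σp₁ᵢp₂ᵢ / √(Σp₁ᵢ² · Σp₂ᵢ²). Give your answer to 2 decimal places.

Proportions for population P3 (n=249): 23/249=0.0924, 79/249=0.3173, 1/249=0.0040, 123/249=0.4940, 23/249=0.0924
Proportions for population P4 (n=246): 59/246=0.2398, 61/246=0.2480, 76/246=0.3089, 40/246=0.1626, 10/246=0.0407
Σ p₁ᵢp₂ᵢ = 0.022158 + 0.078690 + 0.001236 + 0.080324 + 0.003761 = 0.186169
Σp_1ᵢ² = 0.0924² + 0.3173² + 0.0040² + 0.4940² + 0.0924² = 0.008538 + 0.100679 + 0.000016 + 0.244036 + 0.008538 = 0.361807
Σp_2ᵢ² = 0.2398² + 0.2480² + 0.3089² + 0.1626² + 0.0407² = 0.057504 + 0.061504 + 0.095419 + 0.026439 + 0.001656 = 0.242522
O = 0.186169 / √(0.361807 × 0.242522) = 0.186169 / 0.2962198 = 0.6285

0.63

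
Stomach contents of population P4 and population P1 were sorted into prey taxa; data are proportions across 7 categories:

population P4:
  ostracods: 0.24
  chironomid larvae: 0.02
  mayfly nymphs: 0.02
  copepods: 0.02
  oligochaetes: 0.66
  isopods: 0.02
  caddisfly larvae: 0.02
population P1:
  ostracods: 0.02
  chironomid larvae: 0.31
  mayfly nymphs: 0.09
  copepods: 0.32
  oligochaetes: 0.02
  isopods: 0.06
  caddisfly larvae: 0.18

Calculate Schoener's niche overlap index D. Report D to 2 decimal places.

Σ|p₁ᵢ − p₂ᵢ| = 0.22 + 0.29 + 0.07 + 0.30 + 0.64 + 0.04 + 0.16 = 1.72
D = 1 − ½ × 1.72 = 1 − 0.860 = 0.1400

0.14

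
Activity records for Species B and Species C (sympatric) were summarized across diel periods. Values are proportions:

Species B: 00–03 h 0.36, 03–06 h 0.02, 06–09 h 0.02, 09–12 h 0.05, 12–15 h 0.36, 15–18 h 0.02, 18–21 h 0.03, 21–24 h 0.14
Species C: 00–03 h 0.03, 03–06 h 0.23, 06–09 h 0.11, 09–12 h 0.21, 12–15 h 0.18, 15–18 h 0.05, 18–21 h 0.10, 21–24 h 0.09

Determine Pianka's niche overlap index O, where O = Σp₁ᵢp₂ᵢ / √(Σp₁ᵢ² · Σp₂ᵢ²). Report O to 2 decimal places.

Σ p₁ᵢp₂ᵢ = 0.0108 + 0.0046 + 0.0022 + 0.0105 + 0.0648 + 0.0010 + 0.0030 + 0.0126 = 0.1095
Σp_1ᵢ² = 0.36² + 0.02² + 0.02² + 0.05² + 0.36² + 0.02² + 0.03² + 0.14² = 0.1296 + 0.0004 + 0.0004 + 0.0025 + 0.1296 + 0.0004 + 0.0009 + 0.0196 = 0.2834
Σp_2ᵢ² = 0.03² + 0.23² + 0.11² + 0.21² + 0.18² + 0.05² + 0.10² + 0.09² = 0.0009 + 0.0529 + 0.0121 + 0.0441 + 0.0324 + 0.0025 + 0.0100 + 0.0081 = 0.1630
O = 0.1095 / √(0.2834 × 0.1630) = 0.1095 / 0.21493 = 0.5095

0.51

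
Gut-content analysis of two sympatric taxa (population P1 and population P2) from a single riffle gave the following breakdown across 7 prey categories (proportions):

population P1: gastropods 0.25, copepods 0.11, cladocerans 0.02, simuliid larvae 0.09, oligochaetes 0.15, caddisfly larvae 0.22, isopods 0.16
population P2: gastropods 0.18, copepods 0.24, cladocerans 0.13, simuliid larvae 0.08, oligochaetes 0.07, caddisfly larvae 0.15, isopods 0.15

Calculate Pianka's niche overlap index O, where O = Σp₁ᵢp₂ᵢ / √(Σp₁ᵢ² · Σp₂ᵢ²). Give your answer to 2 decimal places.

Σ p₁ᵢp₂ᵢ = 0.0450 + 0.0264 + 0.0026 + 0.0072 + 0.0105 + 0.0330 + 0.0240 = 0.1487
Σp_1ᵢ² = 0.25² + 0.11² + 0.02² + 0.09² + 0.15² + 0.22² + 0.16² = 0.0625 + 0.0121 + 0.0004 + 0.0081 + 0.0225 + 0.0484 + 0.0256 = 0.1796
Σp_2ᵢ² = 0.18² + 0.24² + 0.13² + 0.08² + 0.07² + 0.15² + 0.15² = 0.0324 + 0.0576 + 0.0169 + 0.0064 + 0.0049 + 0.0225 + 0.0225 = 0.1632
O = 0.1487 / √(0.1796 × 0.1632) = 0.1487 / 0.17120 = 0.8686

0.87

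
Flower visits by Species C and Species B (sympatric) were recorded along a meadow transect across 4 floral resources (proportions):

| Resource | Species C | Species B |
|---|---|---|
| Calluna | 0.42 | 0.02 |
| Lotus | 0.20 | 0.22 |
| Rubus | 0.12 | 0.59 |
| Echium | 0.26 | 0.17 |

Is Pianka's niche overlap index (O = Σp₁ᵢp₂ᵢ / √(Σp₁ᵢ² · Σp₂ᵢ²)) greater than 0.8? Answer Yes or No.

No

Σ p₁ᵢp₂ᵢ = 0.0084 + 0.0440 + 0.0708 + 0.0442 = 0.1674
Σp_1ᵢ² = 0.42² + 0.20² + 0.12² + 0.26² = 0.1764 + 0.0400 + 0.0144 + 0.0676 = 0.2984
Σp_2ᵢ² = 0.02² + 0.22² + 0.59² + 0.17² = 0.0004 + 0.0484 + 0.3481 + 0.0289 = 0.4258
O = 0.1674 / √(0.2984 × 0.4258) = 0.1674 / 0.35645 = 0.4696
O = 0.4696 < 0.8 → No.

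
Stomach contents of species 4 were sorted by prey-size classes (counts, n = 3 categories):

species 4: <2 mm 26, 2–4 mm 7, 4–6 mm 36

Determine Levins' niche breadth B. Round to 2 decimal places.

2.36

Proportions for species 4 (n=69): 26/69=0.3768, 7/69=0.1014, 36/69=0.5217
Σpᵢ² = 0.3768² + 0.1014² + 0.5217² = 0.141978 + 0.010282 + 0.272171 = 0.424431
B = 1 / 0.424431 = 2.3561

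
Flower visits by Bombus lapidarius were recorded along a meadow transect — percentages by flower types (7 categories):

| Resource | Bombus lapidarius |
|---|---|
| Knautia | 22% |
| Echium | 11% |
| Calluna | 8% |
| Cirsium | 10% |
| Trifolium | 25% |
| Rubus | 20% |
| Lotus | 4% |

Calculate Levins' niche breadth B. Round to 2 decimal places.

Convert percentages to proportions (divide by 100).
Σpᵢ² = 0.22² + 0.11² + 0.08² + 0.10² + 0.25² + 0.20² + 0.04² = 0.0484 + 0.0121 + 0.0064 + 0.0100 + 0.0625 + 0.0400 + 0.0016 = 0.1810
B = 1 / 0.1810 = 5.5249

5.52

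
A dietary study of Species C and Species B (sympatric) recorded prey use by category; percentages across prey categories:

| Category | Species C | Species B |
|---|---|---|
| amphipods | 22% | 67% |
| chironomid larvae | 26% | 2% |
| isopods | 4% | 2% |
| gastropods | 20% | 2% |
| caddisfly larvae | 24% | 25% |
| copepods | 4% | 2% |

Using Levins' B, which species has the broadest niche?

Convert percentages to proportions (divide by 100).
Σp_Cᵢ² = 0.22² + 0.26² + 0.04² + 0.20² + 0.24² + 0.04² = 0.0484 + 0.0676 + 0.0016 + 0.0400 + 0.0576 + 0.0016 = 0.2168
B_C = 1 / 0.2168 = 4.6125
Σp_Bᵢ² = 0.67² + 0.02² + 0.02² + 0.02² + 0.25² + 0.02² = 0.4489 + 0.0004 + 0.0004 + 0.0004 + 0.0625 + 0.0004 = 0.5130
B_B = 1 / 0.5130 = 1.9493
Highest B → broadest niche (most generalist): Species C (B = 4.61).

Species C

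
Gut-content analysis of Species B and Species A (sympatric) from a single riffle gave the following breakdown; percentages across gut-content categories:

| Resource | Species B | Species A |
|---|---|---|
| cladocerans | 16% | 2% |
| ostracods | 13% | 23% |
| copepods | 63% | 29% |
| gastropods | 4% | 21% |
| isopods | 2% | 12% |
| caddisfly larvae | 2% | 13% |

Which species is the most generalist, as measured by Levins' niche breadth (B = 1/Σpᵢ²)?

Species A

Convert percentages to proportions (divide by 100).
Σp_Bᵢ² = 0.16² + 0.13² + 0.63² + 0.04² + 0.02² + 0.02² = 0.0256 + 0.0169 + 0.3969 + 0.0016 + 0.0004 + 0.0004 = 0.4418
B_B = 1 / 0.4418 = 2.2635
Σp_Aᵢ² = 0.02² + 0.23² + 0.29² + 0.21² + 0.12² + 0.13² = 0.0004 + 0.0529 + 0.0841 + 0.0441 + 0.0144 + 0.0169 = 0.2128
B_A = 1 / 0.2128 = 4.6992
Highest B → broadest niche (most generalist): Species A (B = 4.70).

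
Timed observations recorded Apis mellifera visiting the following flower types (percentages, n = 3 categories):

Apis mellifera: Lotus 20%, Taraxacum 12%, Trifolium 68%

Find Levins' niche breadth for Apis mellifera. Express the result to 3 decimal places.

Convert percentages to proportions (divide by 100).
Σpᵢ² = 0.20² + 0.12² + 0.68² = 0.0400 + 0.0144 + 0.4624 = 0.5168
B = 1 / 0.5168 = 1.93498

1.935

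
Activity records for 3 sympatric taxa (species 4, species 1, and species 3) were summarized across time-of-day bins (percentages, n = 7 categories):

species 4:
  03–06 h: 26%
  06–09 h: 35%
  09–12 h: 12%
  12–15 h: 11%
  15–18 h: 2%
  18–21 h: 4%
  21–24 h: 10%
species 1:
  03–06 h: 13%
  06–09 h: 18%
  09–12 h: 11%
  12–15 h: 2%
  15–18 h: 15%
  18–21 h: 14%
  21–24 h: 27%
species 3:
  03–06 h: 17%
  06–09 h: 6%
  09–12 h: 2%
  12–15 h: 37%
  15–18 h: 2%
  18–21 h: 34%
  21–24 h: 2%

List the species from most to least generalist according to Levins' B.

species 1 > species 4 > species 3

Convert percentages to proportions (divide by 100).
Σp_4ᵢ² = 0.26² + 0.35² + 0.12² + 0.11² + 0.02² + 0.04² + 0.10² = 0.0676 + 0.1225 + 0.0144 + 0.0121 + 0.0004 + 0.0016 + 0.0100 = 0.2286
B_4 = 1 / 0.2286 = 4.3745
Σp_1ᵢ² = 0.13² + 0.18² + 0.11² + 0.02² + 0.15² + 0.14² + 0.27² = 0.0169 + 0.0324 + 0.0121 + 0.0004 + 0.0225 + 0.0196 + 0.0729 = 0.1768
B_1 = 1 / 0.1768 = 5.6561
Σp_3ᵢ² = 0.17² + 0.06² + 0.02² + 0.37² + 0.02² + 0.34² + 0.02² = 0.0289 + 0.0036 + 0.0004 + 0.1369 + 0.0004 + 0.1156 + 0.0004 = 0.2862
B_3 = 1 / 0.2862 = 3.4941
Ranking by B (broadest → narrowest): species 1 (5.66) > species 4 (4.37) > species 3 (3.49)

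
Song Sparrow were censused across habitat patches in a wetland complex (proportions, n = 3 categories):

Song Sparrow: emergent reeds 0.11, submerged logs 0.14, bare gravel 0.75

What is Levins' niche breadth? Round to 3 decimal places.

1.683

Σpᵢ² = 0.11² + 0.14² + 0.75² = 0.0121 + 0.0196 + 0.5625 = 0.5942
B = 1 / 0.5942 = 1.68294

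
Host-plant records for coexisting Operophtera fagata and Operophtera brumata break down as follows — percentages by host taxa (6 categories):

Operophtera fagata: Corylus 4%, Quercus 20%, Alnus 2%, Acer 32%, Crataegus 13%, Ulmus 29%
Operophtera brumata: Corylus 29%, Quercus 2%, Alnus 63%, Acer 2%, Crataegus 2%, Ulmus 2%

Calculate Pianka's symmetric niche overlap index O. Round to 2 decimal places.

0.12

Convert percentages to proportions (divide by 100).
Σ p₁ᵢp₂ᵢ = 0.0116 + 0.0040 + 0.0126 + 0.0064 + 0.0026 + 0.0058 = 0.0430
Σp_1ᵢ² = 0.04² + 0.20² + 0.02² + 0.32² + 0.13² + 0.29² = 0.0016 + 0.0400 + 0.0004 + 0.1024 + 0.0169 + 0.0841 = 0.2454
Σp_2ᵢ² = 0.29² + 0.02² + 0.63² + 0.02² + 0.02² + 0.02² = 0.0841 + 0.0004 + 0.3969 + 0.0004 + 0.0004 + 0.0004 = 0.4826
O = 0.0430 / √(0.2454 × 0.4826) = 0.0430 / 0.34414 = 0.1249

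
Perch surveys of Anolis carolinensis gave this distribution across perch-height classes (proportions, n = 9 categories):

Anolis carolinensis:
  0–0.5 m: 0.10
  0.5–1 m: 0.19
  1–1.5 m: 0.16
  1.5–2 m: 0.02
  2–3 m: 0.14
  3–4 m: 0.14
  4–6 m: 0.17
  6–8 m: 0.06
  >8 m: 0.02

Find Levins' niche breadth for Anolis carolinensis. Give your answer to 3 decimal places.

6.935

Σpᵢ² = 0.10² + 0.19² + 0.16² + 0.02² + 0.14² + 0.14² + 0.17² + 0.06² + 0.02² = 0.0100 + 0.0361 + 0.0256 + 0.0004 + 0.0196 + 0.0196 + 0.0289 + 0.0036 + 0.0004 = 0.1442
B = 1 / 0.1442 = 6.93481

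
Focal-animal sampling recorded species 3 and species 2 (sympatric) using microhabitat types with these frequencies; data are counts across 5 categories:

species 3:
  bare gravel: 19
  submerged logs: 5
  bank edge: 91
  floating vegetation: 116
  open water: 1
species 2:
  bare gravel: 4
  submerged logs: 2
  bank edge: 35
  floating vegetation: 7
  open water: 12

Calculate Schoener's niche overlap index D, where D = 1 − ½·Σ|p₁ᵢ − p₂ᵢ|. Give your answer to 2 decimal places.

0.60

Proportions for species 3 (n=232): 19/232=0.0819, 5/232=0.0216, 91/232=0.3922, 116/232=0.5000, 1/232=0.0043
Proportions for species 2 (n=60): 4/60=0.0667, 2/60=0.0333, 35/60=0.5833, 7/60=0.1167, 12/60=0.2000
Σ|p₁ᵢ − p₂ᵢ| = 0.0152 + 0.0117 + 0.1911 + 0.3833 + 0.1957 = 0.7970
D = 1 − ½ × 0.7970 = 1 − 0.39850 = 0.60150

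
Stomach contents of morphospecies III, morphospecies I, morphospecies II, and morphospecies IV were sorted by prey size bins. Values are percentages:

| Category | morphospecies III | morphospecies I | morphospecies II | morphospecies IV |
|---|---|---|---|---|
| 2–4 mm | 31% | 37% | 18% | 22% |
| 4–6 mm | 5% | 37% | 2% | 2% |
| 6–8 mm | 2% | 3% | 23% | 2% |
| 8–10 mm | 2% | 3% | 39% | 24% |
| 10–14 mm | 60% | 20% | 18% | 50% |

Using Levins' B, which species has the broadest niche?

Convert percentages to proportions (divide by 100).
Σp_IIIᵢ² = 0.31² + 0.05² + 0.02² + 0.02² + 0.60² = 0.0961 + 0.0025 + 0.0004 + 0.0004 + 0.3600 = 0.4594
B_III = 1 / 0.4594 = 2.1768
Σp_Iᵢ² = 0.37² + 0.37² + 0.03² + 0.03² + 0.20² = 0.1369 + 0.1369 + 0.0009 + 0.0009 + 0.0400 = 0.3156
B_I = 1 / 0.3156 = 3.1686
Σp_IIᵢ² = 0.18² + 0.02² + 0.23² + 0.39² + 0.18² = 0.0324 + 0.0004 + 0.0529 + 0.1521 + 0.0324 = 0.2702
B_II = 1 / 0.2702 = 3.7010
Σp_IVᵢ² = 0.22² + 0.02² + 0.02² + 0.24² + 0.50² = 0.0484 + 0.0004 + 0.0004 + 0.0576 + 0.2500 = 0.3568
B_IV = 1 / 0.3568 = 2.8027
Highest B → broadest niche (most generalist): morphospecies II (B = 3.70).

morphospecies II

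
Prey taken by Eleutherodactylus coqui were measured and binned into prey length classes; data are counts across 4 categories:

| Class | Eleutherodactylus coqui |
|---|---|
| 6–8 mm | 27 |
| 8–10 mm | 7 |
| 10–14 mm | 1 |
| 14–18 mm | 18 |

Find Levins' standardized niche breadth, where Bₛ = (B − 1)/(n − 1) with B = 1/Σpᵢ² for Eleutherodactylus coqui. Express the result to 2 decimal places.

0.52

Proportions for Eleutherodactylus coqui (n=53): 27/53=0.5094, 7/53=0.1321, 1/53=0.0189, 18/53=0.3396
Σpᵢ² = 0.5094² + 0.1321² + 0.0189² + 0.3396² = 0.259488 + 0.017450 + 0.000357 + 0.115328 = 0.392623
B = 1 / 0.392623 = 2.5470
Bₛ = (B − 1)/(n − 1) = (2.5470 − 1)/(4 − 1) = 1.5470/3 = 0.5157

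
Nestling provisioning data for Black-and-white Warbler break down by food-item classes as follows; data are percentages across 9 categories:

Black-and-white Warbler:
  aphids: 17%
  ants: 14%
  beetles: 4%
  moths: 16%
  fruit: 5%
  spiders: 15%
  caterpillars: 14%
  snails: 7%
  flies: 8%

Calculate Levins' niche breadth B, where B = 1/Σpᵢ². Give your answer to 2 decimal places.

Convert percentages to proportions (divide by 100).
Σpᵢ² = 0.17² + 0.14² + 0.04² + 0.16² + 0.05² + 0.15² + 0.14² + 0.07² + 0.08² = 0.0289 + 0.0196 + 0.0016 + 0.0256 + 0.0025 + 0.0225 + 0.0196 + 0.0049 + 0.0064 = 0.1316
B = 1 / 0.1316 = 7.5988

7.60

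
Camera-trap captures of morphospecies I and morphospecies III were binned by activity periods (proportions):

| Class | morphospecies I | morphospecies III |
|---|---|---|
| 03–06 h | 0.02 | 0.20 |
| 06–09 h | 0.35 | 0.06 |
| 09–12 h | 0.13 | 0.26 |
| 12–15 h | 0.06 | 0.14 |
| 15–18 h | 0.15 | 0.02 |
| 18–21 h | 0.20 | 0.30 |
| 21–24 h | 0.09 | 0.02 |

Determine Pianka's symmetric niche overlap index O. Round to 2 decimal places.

Σ p₁ᵢp₂ᵢ = 0.0040 + 0.0210 + 0.0338 + 0.0084 + 0.0030 + 0.0600 + 0.0018 = 0.1320
Σp_1ᵢ² = 0.02² + 0.35² + 0.13² + 0.06² + 0.15² + 0.20² + 0.09² = 0.0004 + 0.1225 + 0.0169 + 0.0036 + 0.0225 + 0.0400 + 0.0081 = 0.2140
Σp_2ᵢ² = 0.20² + 0.06² + 0.26² + 0.14² + 0.02² + 0.30² + 0.02² = 0.0400 + 0.0036 + 0.0676 + 0.0196 + 0.0004 + 0.0900 + 0.0004 = 0.2216
O = 0.1320 / √(0.2140 × 0.2216) = 0.1320 / 0.21777 = 0.6061

0.61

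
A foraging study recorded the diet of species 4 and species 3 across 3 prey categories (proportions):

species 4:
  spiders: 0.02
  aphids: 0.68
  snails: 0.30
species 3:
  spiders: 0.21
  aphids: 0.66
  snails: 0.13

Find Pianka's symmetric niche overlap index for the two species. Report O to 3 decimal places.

Σ p₁ᵢp₂ᵢ = 0.0042 + 0.4488 + 0.0390 = 0.4920
Σp_1ᵢ² = 0.02² + 0.68² + 0.30² = 0.0004 + 0.4624 + 0.0900 = 0.5528
Σp_2ᵢ² = 0.21² + 0.66² + 0.13² = 0.0441 + 0.4356 + 0.0169 = 0.4966
O = 0.4920 / √(0.5528 × 0.4966) = 0.4920 / 0.523947 = 0.93903

0.939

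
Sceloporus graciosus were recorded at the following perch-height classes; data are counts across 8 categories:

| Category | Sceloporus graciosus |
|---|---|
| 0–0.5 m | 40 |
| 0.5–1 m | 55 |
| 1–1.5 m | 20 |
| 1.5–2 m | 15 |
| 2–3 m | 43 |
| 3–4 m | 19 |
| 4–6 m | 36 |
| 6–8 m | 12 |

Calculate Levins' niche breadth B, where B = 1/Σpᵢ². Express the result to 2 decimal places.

6.47

Proportions for Sceloporus graciosus (n=240): 40/240=0.1667, 55/240=0.2292, 20/240=0.0833, 15/240=0.0625, 43/240=0.1792, 19/240=0.0792, 36/240=0.1500, 12/240=0.0500
Σpᵢ² = 0.1667² + 0.2292² + 0.0833² + 0.0625² + 0.1792² + 0.0792² + 0.1500² + 0.0500² = 0.027789 + 0.052533 + 0.006939 + 0.003906 + 0.032113 + 0.006273 + 0.022500 + 0.002500 = 0.154553
B = 1 / 0.154553 = 6.4703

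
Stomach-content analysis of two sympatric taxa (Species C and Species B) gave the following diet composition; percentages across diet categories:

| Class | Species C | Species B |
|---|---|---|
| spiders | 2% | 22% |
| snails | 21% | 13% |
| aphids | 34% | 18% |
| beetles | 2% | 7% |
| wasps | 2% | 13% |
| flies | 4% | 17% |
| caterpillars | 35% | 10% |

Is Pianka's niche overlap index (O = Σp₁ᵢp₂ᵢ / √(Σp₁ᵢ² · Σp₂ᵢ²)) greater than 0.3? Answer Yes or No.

Convert percentages to proportions (divide by 100).
Σ p₁ᵢp₂ᵢ = 0.0044 + 0.0273 + 0.0612 + 0.0014 + 0.0026 + 0.0068 + 0.0350 = 0.1387
Σp_1ᵢ² = 0.02² + 0.21² + 0.34² + 0.02² + 0.02² + 0.04² + 0.35² = 0.0004 + 0.0441 + 0.1156 + 0.0004 + 0.0004 + 0.0016 + 0.1225 = 0.2850
Σp_2ᵢ² = 0.22² + 0.13² + 0.18² + 0.07² + 0.13² + 0.17² + 0.10² = 0.0484 + 0.0169 + 0.0324 + 0.0049 + 0.0169 + 0.0289 + 0.0100 = 0.1584
O = 0.1387 / √(0.2850 × 0.1584) = 0.1387 / 0.21247 = 0.6528
O = 0.6528 > 0.3 → Yes.

Yes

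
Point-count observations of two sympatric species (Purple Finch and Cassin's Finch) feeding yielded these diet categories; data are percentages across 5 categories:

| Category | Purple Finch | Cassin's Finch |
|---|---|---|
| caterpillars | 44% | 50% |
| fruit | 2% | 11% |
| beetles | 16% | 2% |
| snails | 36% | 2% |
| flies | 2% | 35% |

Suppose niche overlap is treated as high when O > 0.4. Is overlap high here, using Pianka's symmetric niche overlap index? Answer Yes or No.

Convert percentages to proportions (divide by 100).
Σ p₁ᵢp₂ᵢ = 0.2200 + 0.0022 + 0.0032 + 0.0072 + 0.0070 = 0.2396
Σp_1ᵢ² = 0.44² + 0.02² + 0.16² + 0.36² + 0.02² = 0.1936 + 0.0004 + 0.0256 + 0.1296 + 0.0004 = 0.3496
Σp_2ᵢ² = 0.50² + 0.11² + 0.02² + 0.02² + 0.35² = 0.2500 + 0.0121 + 0.0004 + 0.0004 + 0.1225 = 0.3854
O = 0.2396 / √(0.3496 × 0.3854) = 0.2396 / 0.36706 = 0.6528
O = 0.6528 > 0.4 → Yes.

Yes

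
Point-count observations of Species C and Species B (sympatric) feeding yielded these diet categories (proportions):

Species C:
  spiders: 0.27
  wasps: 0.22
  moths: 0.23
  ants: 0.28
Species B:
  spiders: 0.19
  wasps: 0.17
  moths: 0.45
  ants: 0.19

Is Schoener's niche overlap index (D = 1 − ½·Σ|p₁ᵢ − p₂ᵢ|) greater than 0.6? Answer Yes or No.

Yes

Σ|p₁ᵢ − p₂ᵢ| = 0.08 + 0.05 + 0.22 + 0.09 = 0.44
D = 1 − ½ × 0.44 = 1 − 0.220 = 0.7800
D = 0.7800 > 0.6 → Yes.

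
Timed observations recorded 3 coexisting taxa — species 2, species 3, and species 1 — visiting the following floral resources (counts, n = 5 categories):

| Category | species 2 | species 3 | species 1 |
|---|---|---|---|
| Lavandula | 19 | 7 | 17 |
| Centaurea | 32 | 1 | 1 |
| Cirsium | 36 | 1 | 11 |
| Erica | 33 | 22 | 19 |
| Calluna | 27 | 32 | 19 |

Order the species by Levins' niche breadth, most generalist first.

Proportions for species 2 (n=147): 19/147=0.1293, 32/147=0.2177, 36/147=0.2449, 33/147=0.2245, 27/147=0.1837
Proportions for species 3 (n=63): 7/63=0.1111, 1/63=0.0159, 1/63=0.0159, 22/63=0.3492, 32/63=0.5079
Proportions for species 1 (n=67): 17/67=0.2537, 1/67=0.0149, 11/67=0.1642, 19/67=0.2836, 19/67=0.2836
Σp_2ᵢ² = 0.1293² + 0.2177² + 0.2449² + 0.2245² + 0.1837² = 0.016718 + 0.047393 + 0.059976 + 0.050400 + 0.033746 = 0.208233
B_2 = 1 / 0.208233 = 4.8023
Σp_3ᵢ² = 0.1111² + 0.0159² + 0.0159² + 0.3492² + 0.5079² = 0.012343 + 0.000253 + 0.000253 + 0.121941 + 0.257962 = 0.392752
B_3 = 1 / 0.392752 = 2.5461
Σp_1ᵢ² = 0.2537² + 0.0149² + 0.1642² + 0.2836² + 0.2836² = 0.064364 + 0.000222 + 0.026962 + 0.080429 + 0.080429 = 0.252406
B_1 = 1 / 0.252406 = 3.9619
Ranking by B (broadest → narrowest): species 2 (4.80) > species 1 (3.96) > species 3 (2.55)

species 2 > species 1 > species 3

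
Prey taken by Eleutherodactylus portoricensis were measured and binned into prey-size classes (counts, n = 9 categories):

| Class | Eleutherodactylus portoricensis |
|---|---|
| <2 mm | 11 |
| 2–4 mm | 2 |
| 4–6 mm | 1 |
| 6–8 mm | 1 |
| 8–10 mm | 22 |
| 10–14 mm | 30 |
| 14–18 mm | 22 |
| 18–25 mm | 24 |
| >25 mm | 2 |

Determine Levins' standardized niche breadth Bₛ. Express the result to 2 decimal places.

0.52

Proportions for Eleutherodactylus portoricensis (n=115): 11/115=0.0957, 2/115=0.0174, 1/115=0.0087, 1/115=0.0087, 22/115=0.1913, 30/115=0.2609, 22/115=0.1913, 24/115=0.2087, 2/115=0.0174
Σpᵢ² = 0.0957² + 0.0174² + 0.0087² + 0.0087² + 0.1913² + 0.2609² + 0.1913² + 0.2087² + 0.0174² = 0.009158 + 0.000303 + 0.000076 + 0.000076 + 0.036596 + 0.068069 + 0.036596 + 0.043556 + 0.000303 = 0.194733
B = 1 / 0.194733 = 5.1352
Bₛ = (B − 1)/(n − 1) = (5.1352 − 1)/(9 − 1) = 4.1352/8 = 0.5169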